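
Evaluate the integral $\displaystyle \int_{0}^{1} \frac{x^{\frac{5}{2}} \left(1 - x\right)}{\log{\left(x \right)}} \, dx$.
$\log{\left(\frac{7}{9} \right)}$

Consider the one-parameter family: let $I(a) = \int_{0}^{1} \frac{- x^{\frac{7}{2}} + x^{a}}{\log{\left(x \right)}} \, dx$.

Since $\dfrac{\partial}{\partial a}\,x^{a} = x^{a} \ln x$, the $\ln x$ in the denominator cancels and
$$\frac{dI}{da} = \int_{0}^{1} x^{a} \, dx = \left[\frac{x^{a+1}}{a+1}\right]_0^1 = \frac{1}{a + 1}.$$

Integrating with respect to $a$ gives $I(a) = \log{\left(\frac{2 a}{9} + \frac{2}{9} \right)} + C$.

At $a = \frac{7}{2}$ the integrand is identically $0$, so $I(\frac{7}{2}) = 0$. The closed form gives $0$, hence $C = 0$.

Setting $a = \frac{5}{2}$:
$$I = \log{\left(\frac{7}{9} \right)}.$$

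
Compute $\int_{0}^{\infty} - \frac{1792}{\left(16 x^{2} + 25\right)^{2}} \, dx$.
$- \frac{112 \pi}{125}$

Start from the standard arctangent integral
$$J(a) = \int_{0}^{\infty} - \frac{7}{a^{2} + x^{2}} \, dx = - \frac{7 \pi}{2 a}.$$

Differentiating under the integral sign with respect to $a$,
$$\frac{dJ}{da} = \int_{0}^{\infty} \frac{14 a}{\left(a^{2} + x^{2}\right)^{2}} \, dx = \frac{7 \pi}{2 a^{2}},$$
so $\int_{0}^{\infty} - \frac{7}{\left(a^{2} + x^{2}\right)^{2}} \, dx = - \frac{7 \pi}{4 a^{3}}$.

Setting $a = \frac{5}{4}$:
$$I = - \frac{112 \pi}{125}.$$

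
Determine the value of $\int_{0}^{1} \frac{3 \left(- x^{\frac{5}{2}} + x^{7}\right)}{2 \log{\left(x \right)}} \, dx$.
$\log{\left(\frac{64 \sqrt{7}}{49} \right)}$

Introduce a parameter $a$ in the exponent: let $I(a) = \int_{0}^{1} \frac{3 \left(x^{7} - x^{a}\right)}{2 \log{\left(x \right)}} \, dx$.

Since $\dfrac{\partial}{\partial a}\,x^{a} = x^{a} \ln x$, the $\ln x$ in the denominator cancels and
$$\frac{dI}{da} = \int_{0}^{1} - \frac{3}{2} x^{a} \, dx = - \frac{3}{2} \left[\frac{x^{a+1}}{a+1}\right]_0^1 = - \frac{3}{2 a + 2}.$$

Integrating with respect to $a$ gives $I(a) = - \frac{3 \log{\left(a + 1 \right)}}{2} + \frac{9 \log{\left(2 \right)}}{2} + C$.

At $a = 7$ the integrand is identically $0$, so $I(7) = 0$. The closed form gives $0$, hence $C = 0$.

Setting $a = \frac{5}{2}$:
$$I = \log{\left(\frac{64 \sqrt{7}}{49} \right)}.$$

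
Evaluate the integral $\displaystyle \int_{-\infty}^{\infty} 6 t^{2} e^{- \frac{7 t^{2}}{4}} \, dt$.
$\frac{24 \sqrt{7} \sqrt{\pi}}{49}$

Consider the simpler parametrised integral
$$J(a) = \int_{-\infty}^{\infty} 6 e^{- a t^{2}} \, dt = \frac{6 \sqrt{\pi}}{\sqrt{a}}.$$

Differentiating under the integral sign brings down a factor of $(-t^2)$:
$$\frac{dJ}{da} = \int_{-\infty}^{\infty} - 6 t^{2} e^{- a t^{2}} \, dt = - \frac{3 \sqrt{\pi}}{a^{\frac{3}{2}}}.$$

The integral on the left is $-I$, so $I = \frac{3 \sqrt{\pi}}{a^{\frac{3}{2}}}$.

Setting $a = \frac{7}{4}$:
$$I = \frac{24 \sqrt{7} \sqrt{\pi}}{49}.$$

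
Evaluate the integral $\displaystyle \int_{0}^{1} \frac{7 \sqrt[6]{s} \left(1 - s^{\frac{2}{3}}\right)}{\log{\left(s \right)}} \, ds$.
$- \log{\left(\frac{19487171}{823543} \right)}$

Consider the one-parameter family: let $I(a) = \int_{0}^{1} \frac{7 \left(\sqrt[6]{s} - s^{a}\right)}{\log{\left(s \right)}} \, ds$.

Since $\dfrac{\partial}{\partial a}\,s^{a} = s^{a} \ln s$, the $\ln s$ in the denominator cancels and
$$\frac{dI}{da} = \int_{0}^{1} -7 s^{a} \, ds = -7 \left[\frac{s^{a+1}}{a+1}\right]_0^1 = - \frac{7}{a + 1}.$$

Integrating with respect to $a$ gives $I(a) = - \log{\left(\frac{279936 \left(a + 1\right)^{7}}{823543} \right)} + C$.

At $a = \frac{1}{6}$ the integrand is identically $0$, so $I(\frac{1}{6}) = 0$. The closed form gives $0$, hence $C = 0$.

Setting $a = \frac{5}{6}$:
$$I = - \log{\left(\frac{19487171}{823543} \right)}.$$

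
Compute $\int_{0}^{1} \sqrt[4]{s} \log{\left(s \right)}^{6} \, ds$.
$\frac{2359296}{15625}$

Start from the elementary integral
$$J(a) = \int_{0}^{1} s^{a} \, ds = \frac{1}{a + 1}.$$

Differentiating under the integral sign brings down a factor of $\ln s$:
$$\frac{dJ}{da} = \int_{0}^{1} s^{a} \log{\left(s \right)} \, ds = - \frac{1}{\left(a + 1\right)^{2}}.$$

Repeating $6$ times in total — each differentiation brings down another $\ln s$ — gives
$$\frac{d^{6}J}{da^{6}} = \int_{0}^{1} s^{a} \log{\left(s \right)}^{6} \, ds = \frac{720}{\left(a + 1\right)^{7}},$$
and the integrand here is exactly the target integrand, so $I = \frac{720}{\left(a + 1\right)^{7}}$.

Setting $a = \frac{1}{4}$:
$$I = \frac{2359296}{15625}.$$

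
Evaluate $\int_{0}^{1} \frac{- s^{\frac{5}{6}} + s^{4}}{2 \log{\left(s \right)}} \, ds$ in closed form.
$- \log{\left(11 \right)} + \frac{\log{\left(330 \right)}}{2}$

Replace the exponent $4$ by a parameter $a$: let $I(a) = \int_{0}^{1} \frac{- s^{\frac{5}{6}} + s^{a}}{2 \log{\left(s \right)}} \, ds$.

Since $\dfrac{\partial}{\partial a}\,s^{a} = s^{a} \ln s$, the $\ln s$ in the denominator cancels and
$$\frac{dI}{da} = \int_{0}^{1} \frac{1}{2} s^{a} \, ds = \frac{1}{2} \left[\frac{s^{a+1}}{a+1}\right]_0^1 = \frac{1}{2 \left(a + 1\right)}.$$

Integrating with respect to $a$ gives $I(a) = \log{\left(\frac{\sqrt{66} \sqrt{a + 1}}{11} \right)} + C$.

At $a = \frac{5}{6}$ the integrand is identically $0$, so $I(\frac{5}{6}) = 0$. The closed form gives $0$, hence $C = 0$.

Setting $a = 4$:
$$I = - \log{\left(11 \right)} + \frac{\log{\left(330 \right)}}{2}.$$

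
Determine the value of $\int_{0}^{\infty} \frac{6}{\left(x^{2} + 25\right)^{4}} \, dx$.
$\frac{3 \pi}{250000}$

Begin with the known result
$$J(a) = \int_{0}^{\infty} \frac{6}{a^{2} + x^{2}} \, dx = \frac{3 \pi}{a}.$$

Differentiating under the integral sign with respect to $a$,
$$\frac{dJ}{da} = \int_{0}^{\infty} - \frac{12 a}{\left(a^{2} + x^{2}\right)^{2}} \, dx = - \frac{3 \pi}{a^{2}},$$
so $\int_{0}^{\infty} \frac{6}{\left(a^{2} + x^{2}\right)^{2}} \, dx = \frac{3 \pi}{2 a^{3}}$.

Repeating — each differentiation of $1/(x^2+a^2)^j$ produces $-2ja/(x^2+a^2)^{j+1}$ — and dividing through by $-2ja$ at each step yields, after $3$ differentiations in total,
$$\int_{0}^{\infty} \frac{6}{\left(a^{2} + x^{2}\right)^{4}} \, dx = \frac{15 \pi}{16 a^{7}}.$$

Setting $a = 5$:
$$I = \frac{3 \pi}{250000}.$$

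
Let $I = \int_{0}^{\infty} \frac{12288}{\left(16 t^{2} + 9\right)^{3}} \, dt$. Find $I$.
$\frac{64 \pi}{27}$

Recall the elementary integral
$$J(a) = \int_{0}^{\infty} \frac{3}{a^{2} + t^{2}} \, dt = \frac{3 \pi}{2 a}.$$

Differentiating under the integral sign with respect to $a$,
$$\frac{dJ}{da} = \int_{0}^{\infty} - \frac{6 a}{\left(a^{2} + t^{2}\right)^{2}} \, dt = - \frac{3 \pi}{2 a^{2}},$$
so $\int_{0}^{\infty} \frac{3}{\left(a^{2} + t^{2}\right)^{2}} \, dt = \frac{3 \pi}{4 a^{3}}$.

Repeating — each differentiation of $1/(t^2+a^2)^j$ produces $-2ja/(t^2+a^2)^{j+1}$ — and dividing through by $-2ja$ at each step yields, after $2$ differentiations in total,
$$\int_{0}^{\infty} \frac{3}{\left(a^{2} + t^{2}\right)^{3}} \, dt = \frac{9 \pi}{16 a^{5}}.$$

Setting $a = \frac{3}{4}$:
$$I = \frac{64 \pi}{27}.$$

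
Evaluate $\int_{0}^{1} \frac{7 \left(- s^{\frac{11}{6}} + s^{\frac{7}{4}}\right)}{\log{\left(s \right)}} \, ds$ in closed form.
$\log{\left(\frac{42618442977}{52523350144} \right)}$

Replace the exponent $\frac{7}{4}$ by a parameter $a$: let $I(a) = \int_{0}^{1} \frac{7 \left(- s^{\frac{11}{6}} + s^{a}\right)}{\log{\left(s \right)}} \, ds$.

Since $\dfrac{\partial}{\partial a}\,s^{a} = s^{a} \ln s$, the $\ln s$ in the denominator cancels and
$$\frac{dI}{da} = \int_{0}^{1} 7 s^{a} \, ds = 7 \left[\frac{s^{a+1}}{a+1}\right]_0^1 = \frac{7}{a + 1}.$$

Integrating with respect to $a$ gives $I(a) = \log{\left(\frac{279936 \left(a + 1\right)^{7}}{410338673} \right)} + C$.

At $a = \frac{11}{6}$ the integrand is identically $0$, so $I(\frac{11}{6}) = 0$. The closed form gives $0$, hence $C = 0$.

Setting $a = \frac{7}{4}$:
$$I = \log{\left(\frac{42618442977}{52523350144} \right)}.$$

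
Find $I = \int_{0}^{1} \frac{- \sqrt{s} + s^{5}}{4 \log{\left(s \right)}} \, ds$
$\frac{\log{\left(2 \right)}}{2}$

Introduce a parameter $a$ in the exponent: let $I(a) = \int_{0}^{1} \frac{- \sqrt{s} + s^{a}}{4 \log{\left(s \right)}} \, ds$.

Since $\dfrac{\partial}{\partial a}\,s^{a} = s^{a} \ln s$, the $\ln s$ in the denominator cancels and
$$\frac{dI}{da} = \int_{0}^{1} \frac{1}{4} s^{a} \, ds = \frac{1}{4} \left[\frac{s^{a+1}}{a+1}\right]_0^1 = \frac{1}{4 \left(a + 1\right)}.$$

Integrating with respect to $a$ gives $I(a) = \frac{\log{\left(a + 1 \right)}}{4} - \frac{\log{\left(3 \right)}}{4} + \frac{\log{\left(2 \right)}}{4} + C$.

At $a = \frac{1}{2}$ the integrand is identically $0$, so $I(\frac{1}{2}) = 0$. The closed form gives $0$, hence $C = 0$.

Setting $a = 5$:
$$I = \frac{\log{\left(2 \right)}}{2}.$$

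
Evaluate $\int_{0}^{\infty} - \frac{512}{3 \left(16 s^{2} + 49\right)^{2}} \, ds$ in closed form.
$- \frac{32 \pi}{1029}$

Begin with the known result
$$J(a) = \int_{0}^{\infty} - \frac{2}{3 \left(a^{2} + s^{2}\right)} \, ds = - \frac{\pi}{3 a}.$$

Differentiating under the integral sign with respect to $a$,
$$\frac{dJ}{da} = \int_{0}^{\infty} \frac{4 a}{3 \left(a^{2} + s^{2}\right)^{2}} \, ds = \frac{\pi}{3 a^{2}},$$
so $\int_{0}^{\infty} - \frac{2}{3 \left(a^{2} + s^{2}\right)^{2}} \, ds = - \frac{\pi}{6 a^{3}}$.

Setting $a = \frac{7}{4}$:
$$I = - \frac{32 \pi}{1029}.$$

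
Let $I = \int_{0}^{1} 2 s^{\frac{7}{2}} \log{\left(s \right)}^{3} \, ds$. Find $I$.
$- \frac{64}{2187}$

Begin with the known integral
$$J(a) = \int_{0}^{1} 2 s^{a} \, ds = \frac{2}{a + 1}.$$

Differentiating under the integral sign brings down a factor of $\ln s$:
$$\frac{dJ}{da} = \int_{0}^{1} 2 s^{a} \log{\left(s \right)} \, ds = - \frac{2}{\left(a + 1\right)^{2}}.$$

Repeating $3$ times in total — each differentiation brings down another $\ln s$ — gives
$$\frac{d^{3}J}{da^{3}} = \int_{0}^{1} 2 s^{a} \log{\left(s \right)}^{3} \, ds = - \frac{12}{\left(a + 1\right)^{4}},$$
and the integrand here is exactly the target integrand, so $I = - \frac{12}{\left(a + 1\right)^{4}}$.

Setting $a = \frac{7}{2}$:
$$I = - \frac{64}{2187}.$$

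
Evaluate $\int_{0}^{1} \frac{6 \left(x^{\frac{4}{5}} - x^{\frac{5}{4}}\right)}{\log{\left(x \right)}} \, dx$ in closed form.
$- \log{\left(\frac{15625}{4096} \right)}$

Introduce a parameter $a$ in the exponent: let $I(a) = \int_{0}^{1} \frac{6 \left(x^{\frac{4}{5}} - x^{a}\right)}{\log{\left(x \right)}} \, dx$.

Since $\dfrac{\partial}{\partial a}\,x^{a} = x^{a} \ln x$, the $\ln x$ in the denominator cancels and
$$\frac{dI}{da} = \int_{0}^{1} -6 x^{a} \, dx = -6 \left[\frac{x^{a+1}}{a+1}\right]_0^1 = - \frac{6}{a + 1}.$$

Integrating with respect to $a$ gives $I(a) = - \log{\left(\frac{15625 \left(a + 1\right)^{6}}{531441} \right)} + C$.

At $a = \frac{4}{5}$ the integrand is identically $0$, so $I(\frac{4}{5}) = 0$. The closed form gives $0$, hence $C = 0$.

Setting $a = \frac{5}{4}$:
$$I = - \log{\left(\frac{15625}{4096} \right)}.$$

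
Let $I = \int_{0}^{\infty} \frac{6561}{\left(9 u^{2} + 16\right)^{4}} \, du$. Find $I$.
$\frac{10935 \pi}{524288}$

Begin with the known result
$$J(a) = \int_{0}^{\infty} \frac{1}{a^{2} + u^{2}} \, du = \frac{\pi}{2 a}.$$

Differentiating under the integral sign with respect to $a$,
$$\frac{dJ}{da} = \int_{0}^{\infty} - \frac{2 a}{\left(a^{2} + u^{2}\right)^{2}} \, du = - \frac{\pi}{2 a^{2}},$$
so $\int_{0}^{\infty} \frac{1}{\left(a^{2} + u^{2}\right)^{2}} \, du = \frac{\pi}{4 a^{3}}$.

Repeating — each differentiation of $1/(u^2+a^2)^j$ produces $-2ja/(u^2+a^2)^{j+1}$ — and dividing through by $-2ja$ at each step yields, after $3$ differentiations in total,
$$\int_{0}^{\infty} \frac{1}{\left(a^{2} + u^{2}\right)^{4}} \, du = \frac{5 \pi}{32 a^{7}}.$$

Setting $a = \frac{4}{3}$:
$$I = \frac{10935 \pi}{524288}.$$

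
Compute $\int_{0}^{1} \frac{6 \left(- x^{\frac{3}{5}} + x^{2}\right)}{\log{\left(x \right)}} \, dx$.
$\log{\left(\frac{11390625}{262144} \right)}$

Consider the one-parameter family: let $I(a) = \int_{0}^{1} \frac{6 \left(x^{2} - x^{a}\right)}{\log{\left(x \right)}} \, dx$.

Since $\dfrac{\partial}{\partial a}\,x^{a} = x^{a} \ln x$, the $\ln x$ in the denominator cancels and
$$\frac{dI}{da} = \int_{0}^{1} -6 x^{a} \, dx = -6 \left[\frac{x^{a+1}}{a+1}\right]_0^1 = - \frac{6}{a + 1}.$$

Integrating with respect to $a$ gives $I(a) = \log{\left(\frac{729}{\left(a + 1\right)^{6}} \right)} + C$.

At $a = 2$ the integrand is identically $0$, so $I(2) = 0$. The closed form gives $0$, hence $C = 0$.

Setting $a = \frac{3}{5}$:
$$I = \log{\left(\frac{11390625}{262144} \right)}.$$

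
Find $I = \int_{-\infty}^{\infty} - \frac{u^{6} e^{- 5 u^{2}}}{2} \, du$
$- \frac{3 \sqrt{5} \sqrt{\pi}}{2000}$

Begin with the known integral
$$J(a) = \int_{-\infty}^{\infty} - \frac{e^{- a u^{2}}}{2} \, du = - \frac{\sqrt{\pi}}{2 \sqrt{a}}.$$

Differentiating under the integral sign brings down a factor of $(-u^2)$:
$$\frac{dJ}{da} = \int_{-\infty}^{\infty} \frac{u^{2} e^{- a u^{2}}}{2} \, du = \frac{\sqrt{\pi}}{4 a^{\frac{3}{2}}}.$$

Repeating $3$ times in total — each differentiation brings down another $(-u^2)$ — gives
$$\frac{d^{3}J}{da^{3}} = \int_{-\infty}^{\infty} \frac{u^{6} e^{- a u^{2}}}{2} \, du = \frac{15 \sqrt{\pi}}{16 a^{\frac{7}{2}}},$$
and the integrand here is $(-1)^{3}$ times the target integrand, so $I = (-1)^{3}\,\frac{d^{3}J}{da^{3}} = - \frac{15 \sqrt{\pi}}{16 a^{\frac{7}{2}}}$.

Setting $a = 5$:
$$I = - \frac{3 \sqrt{5} \sqrt{\pi}}{2000}.$$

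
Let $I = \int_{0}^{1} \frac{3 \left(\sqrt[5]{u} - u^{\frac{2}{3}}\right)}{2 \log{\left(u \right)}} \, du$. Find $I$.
$\log{\left(\frac{54 \sqrt{2}}{125} \right)}$

Consider the one-parameter family: let $I(a) = \int_{0}^{1} \frac{3 \left(- u^{\frac{2}{3}} + u^{a}\right)}{2 \log{\left(u \right)}} \, du$.

Since $\dfrac{\partial}{\partial a}\,u^{a} = u^{a} \ln u$, the $\ln u$ in the denominator cancels and
$$\frac{dI}{da} = \int_{0}^{1} \frac{3}{2} u^{a} \, du = \frac{3}{2} \left[\frac{u^{a+1}}{a+1}\right]_0^1 = \frac{3}{2 \left(a + 1\right)}.$$

Integrating with respect to $a$ gives $I(a) = \log{\left(\frac{3 \sqrt{15} \left(a + 1\right)^{\frac{3}{2}}}{25} \right)} + C$.

At $a = \frac{2}{3}$ the integrand is identically $0$, so $I(\frac{2}{3}) = 0$. The closed form gives $0$, hence $C = 0$.

Setting $a = \frac{1}{5}$:
$$I = \log{\left(\frac{54 \sqrt{2}}{125} \right)}.$$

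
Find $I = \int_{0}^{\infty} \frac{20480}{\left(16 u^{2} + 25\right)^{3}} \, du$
$\frac{192 \pi}{625}$

Recall the elementary integral
$$J(a) = \int_{0}^{\infty} \frac{5}{a^{2} + u^{2}} \, du = \frac{5 \pi}{2 a}.$$

Differentiating under the integral sign with respect to $a$,
$$\frac{dJ}{da} = \int_{0}^{\infty} - \frac{10 a}{\left(a^{2} + u^{2}\right)^{2}} \, du = - \frac{5 \pi}{2 a^{2}},$$
so $\int_{0}^{\infty} \frac{5}{\left(a^{2} + u^{2}\right)^{2}} \, du = \frac{5 \pi}{4 a^{3}}$.

Repeating — each differentiation of $1/(u^2+a^2)^j$ produces $-2ja/(u^2+a^2)^{j+1}$ — and dividing through by $-2ja$ at each step yields, after $2$ differentiations in total,
$$\int_{0}^{\infty} \frac{5}{\left(a^{2} + u^{2}\right)^{3}} \, du = \frac{15 \pi}{16 a^{5}}.$$

Setting $a = \frac{5}{4}$:
$$I = \frac{192 \pi}{625}.$$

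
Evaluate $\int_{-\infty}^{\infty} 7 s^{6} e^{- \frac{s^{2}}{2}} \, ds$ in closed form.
$105 \sqrt{2} \sqrt{\pi}$

Consider the simpler parametrised integral
$$J(a) = \int_{-\infty}^{\infty} 7 e^{- a s^{2}} \, ds = \frac{7 \sqrt{\pi}}{\sqrt{a}}.$$

Differentiating under the integral sign brings down a factor of $(-s^2)$:
$$\frac{dJ}{da} = \int_{-\infty}^{\infty} - 7 s^{2} e^{- a s^{2}} \, ds = - \frac{7 \sqrt{\pi}}{2 a^{\frac{3}{2}}}.$$

Repeating $3$ times in total — each differentiation brings down another $(-s^2)$ — gives
$$\frac{d^{3}J}{da^{3}} = \int_{-\infty}^{\infty} - 7 s^{6} e^{- a s^{2}} \, ds = - \frac{105 \sqrt{\pi}}{8 a^{\frac{7}{2}}},$$
and the integrand here is $(-1)^{3}$ times the target integrand, so $I = (-1)^{3}\,\frac{d^{3}J}{da^{3}} = \frac{105 \sqrt{\pi}}{8 a^{\frac{7}{2}}}$.

Setting $a = \frac{1}{2}$:
$$I = 105 \sqrt{2} \sqrt{\pi}.$$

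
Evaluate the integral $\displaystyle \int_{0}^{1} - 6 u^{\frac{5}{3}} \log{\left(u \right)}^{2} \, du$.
$- \frac{81}{128}$

Consider the simpler parametrised integral
$$J(a) = \int_{0}^{1} - 6 u^{a} \, du = - \frac{6}{a + 1}.$$

Differentiating under the integral sign brings down a factor of $\ln u$:
$$\frac{dJ}{da} = \int_{0}^{1} - 6 u^{a} \log{\left(u \right)} \, du = \frac{6}{\left(a + 1\right)^{2}}.$$

Repeating twice in total — each differentiation brings down another $\ln u$ — gives
$$\frac{d^{2}J}{da^{2}} = \int_{0}^{1} - 6 u^{a} \log{\left(u \right)}^{2} \, du = - \frac{12}{\left(a + 1\right)^{3}},$$
and the integrand here is exactly the target integrand, so $I = - \frac{12}{\left(a + 1\right)^{3}}$.

Setting $a = \frac{5}{3}$:
$$I = - \frac{81}{128}.$$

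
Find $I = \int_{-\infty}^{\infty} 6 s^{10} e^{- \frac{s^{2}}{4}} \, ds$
$362880 \sqrt{\pi}$

Begin with the known integral
$$J(a) = \int_{-\infty}^{\infty} 6 e^{- a s^{2}} \, ds = \frac{6 \sqrt{\pi}}{\sqrt{a}}.$$

Differentiating under the integral sign brings down a factor of $(-s^2)$:
$$\frac{dJ}{da} = \int_{-\infty}^{\infty} - 6 s^{2} e^{- a s^{2}} \, ds = - \frac{3 \sqrt{\pi}}{a^{\frac{3}{2}}}.$$

Repeating $5$ times in total — each differentiation brings down another $(-s^2)$ — gives
$$\frac{d^{5}J}{da^{5}} = \int_{-\infty}^{\infty} - 6 s^{10} e^{- a s^{2}} \, ds = - \frac{2835 \sqrt{\pi}}{16 a^{\frac{11}{2}}},$$
and the integrand here is $(-1)^{5}$ times the target integrand, so $I = (-1)^{5}\,\frac{d^{5}J}{da^{5}} = \frac{2835 \sqrt{\pi}}{16 a^{\frac{11}{2}}}$.

Setting $a = \frac{1}{4}$:
$$I = 362880 \sqrt{\pi}.$$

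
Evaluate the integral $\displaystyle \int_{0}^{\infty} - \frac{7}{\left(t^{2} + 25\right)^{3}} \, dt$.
$- \frac{21 \pi}{50000}$

Start from the standard arctangent integral
$$J(a) = \int_{0}^{\infty} - \frac{7}{a^{2} + t^{2}} \, dt = - \frac{7 \pi}{2 a}.$$

Differentiating under the integral sign with respect to $a$,
$$\frac{dJ}{da} = \int_{0}^{\infty} \frac{14 a}{\left(a^{2} + t^{2}\right)^{2}} \, dt = \frac{7 \pi}{2 a^{2}},$$
so $\int_{0}^{\infty} - \frac{7}{\left(a^{2} + t^{2}\right)^{2}} \, dt = - \frac{7 \pi}{4 a^{3}}$.

Repeating — each differentiation of $1/(t^2+a^2)^j$ produces $-2ja/(t^2+a^2)^{j+1}$ — and dividing through by $-2ja$ at each step yields, after $2$ differentiations in total,
$$\int_{0}^{\infty} - \frac{7}{\left(a^{2} + t^{2}\right)^{3}} \, dt = - \frac{21 \pi}{16 a^{5}}.$$

Setting $a = 5$:
$$I = - \frac{21 \pi}{50000}.$$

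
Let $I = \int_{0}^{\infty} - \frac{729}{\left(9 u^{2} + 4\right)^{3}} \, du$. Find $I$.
$- \frac{729 \pi}{512}$

Start from the standard arctangent integral
$$J(a) = \int_{0}^{\infty} - \frac{1}{a^{2} + u^{2}} \, du = - \frac{\pi}{2 a}.$$

Differentiating under the integral sign with respect to $a$,
$$\frac{dJ}{da} = \int_{0}^{\infty} \frac{2 a}{\left(a^{2} + u^{2}\right)^{2}} \, du = \frac{\pi}{2 a^{2}},$$
so $\int_{0}^{\infty} - \frac{1}{\left(a^{2} + u^{2}\right)^{2}} \, du = - \frac{\pi}{4 a^{3}}$.

Repeating — each differentiation of $1/(u^2+a^2)^j$ produces $-2ja/(u^2+a^2)^{j+1}$ — and dividing through by $-2ja$ at each step yields, after $2$ differentiations in total,
$$\int_{0}^{\infty} - \frac{1}{\left(a^{2} + u^{2}\right)^{3}} \, du = - \frac{3 \pi}{16 a^{5}}.$$

Setting $a = \frac{2}{3}$:
$$I = - \frac{729 \pi}{512}.$$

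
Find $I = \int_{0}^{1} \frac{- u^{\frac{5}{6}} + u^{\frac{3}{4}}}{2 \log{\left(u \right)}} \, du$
$- \log{\left(22 \right)} + \frac{\log{\left(462 \right)}}{2}$

Replace the exponent $\frac{3}{4}$ by a parameter $a$: let $I(a) = \int_{0}^{1} \frac{- u^{\frac{5}{6}} + u^{a}}{2 \log{\left(u \right)}} \, du$.

Since $\dfrac{\partial}{\partial a}\,u^{a} = u^{a} \ln u$, the $\ln u$ in the denominator cancels and
$$\frac{dI}{da} = \int_{0}^{1} \frac{1}{2} u^{a} \, du = \frac{1}{2} \left[\frac{u^{a+1}}{a+1}\right]_0^1 = \frac{1}{2 \left(a + 1\right)}.$$

Integrating with respect to $a$ gives $I(a) = \log{\left(\frac{\sqrt{66} \sqrt{a + 1}}{11} \right)} + C$.

At $a = \frac{5}{6}$ the integrand is identically $0$, so $I(\frac{5}{6}) = 0$. The closed form gives $0$, hence $C = 0$.

Setting $a = \frac{3}{4}$:
$$I = - \log{\left(22 \right)} + \frac{\log{\left(462 \right)}}{2}.$$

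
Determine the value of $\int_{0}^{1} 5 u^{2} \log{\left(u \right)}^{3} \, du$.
$- \frac{10}{27}$

Begin with the known integral
$$J(a) = \int_{0}^{1} 5 u^{a} \, du = \frac{5}{a + 1}.$$

Differentiating under the integral sign brings down a factor of $\ln u$:
$$\frac{dJ}{da} = \int_{0}^{1} 5 u^{a} \log{\left(u \right)} \, du = - \frac{5}{\left(a + 1\right)^{2}}.$$

Repeating $3$ times in total — each differentiation brings down another $\ln u$ — gives
$$\frac{d^{3}J}{da^{3}} = \int_{0}^{1} 5 u^{a} \log{\left(u \right)}^{3} \, du = - \frac{30}{\left(a + 1\right)^{4}},$$
and the integrand here is exactly the target integrand, so $I = - \frac{30}{\left(a + 1\right)^{4}}$.

Setting $a = 2$:
$$I = - \frac{10}{27}.$$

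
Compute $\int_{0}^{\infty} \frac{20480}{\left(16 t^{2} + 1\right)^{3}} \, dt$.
$960 \pi$

Recall the elementary integral
$$J(a) = \int_{0}^{\infty} \frac{5}{a^{2} + t^{2}} \, dt = \frac{5 \pi}{2 a}.$$

Differentiating under the integral sign with respect to $a$,
$$\frac{dJ}{da} = \int_{0}^{\infty} - \frac{10 a}{\left(a^{2} + t^{2}\right)^{2}} \, dt = - \frac{5 \pi}{2 a^{2}},$$
so $\int_{0}^{\infty} \frac{5}{\left(a^{2} + t^{2}\right)^{2}} \, dt = \frac{5 \pi}{4 a^{3}}$.

Repeating — each differentiation of $1/(t^2+a^2)^j$ produces $-2ja/(t^2+a^2)^{j+1}$ — and dividing through by $-2ja$ at each step yields, after $2$ differentiations in total,
$$\int_{0}^{\infty} \frac{5}{\left(a^{2} + t^{2}\right)^{3}} \, dt = \frac{15 \pi}{16 a^{5}}.$$

Setting $a = \frac{1}{4}$:
$$I = 960 \pi.$$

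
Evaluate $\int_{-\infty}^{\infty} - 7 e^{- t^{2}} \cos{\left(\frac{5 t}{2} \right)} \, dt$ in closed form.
$- \frac{7 \sqrt{\pi}}{e^{\frac{25}{16}}}$

Let $b$ denote the cosine frequency and define $I(b) = \int_{-\infty}^{\infty} - 7 e^{- t^{2}} \cos{\left(b t \right)} \, dt$.

Differentiating under the integral sign,
$$I'(b) = \int_{-\infty}^{\infty} 7 t e^{- t^{2}} \sin{\left(b t \right)} \, dt.$$

Integrate $\int_{-\infty}^{\infty} t \sin(b t)\, e^{- t^{2}}\, dt$ by parts with $u = \sin(b t)$ and $dv = t\, e^{- t^{2}}\, dt$, giving $v = - \frac{e^{- t^{2}}}{2}$. The boundary term vanishes and
$$\int_{-\infty}^{\infty} t \sin(b t)\, e^{- t^{2}}\, dt = \frac{b}{2} \int_{-\infty}^{\infty} \cos(b t)\, e^{- t^{2}}\, dt,$$
so $I'(b) = - \frac{b}{2}\, I(b)$.

This is a separable first-order ODE; solving with the initial condition $I(0) = \int_{-\infty}^{\infty} - 7 e^{- t^{2}}\,dt = - 7 \sqrt{\pi}$ gives
$$I(b) = - 7 \sqrt{\pi} e^{- \frac{b^{2}}{4}}.$$

Setting $b = \frac{5}{2}$:
$$I = - \frac{7 \sqrt{\pi}}{e^{\frac{25}{16}}}.$$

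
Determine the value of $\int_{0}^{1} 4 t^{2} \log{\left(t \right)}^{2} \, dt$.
$\frac{8}{27}$

Start from the elementary integral
$$J(a) = \int_{0}^{1} 4 t^{a} \, dt = \frac{4}{a + 1}.$$

Differentiating under the integral sign brings down a factor of $\ln t$:
$$\frac{dJ}{da} = \int_{0}^{1} 4 t^{a} \log{\left(t \right)} \, dt = - \frac{4}{\left(a + 1\right)^{2}}.$$

Repeating twice in total — each differentiation brings down another $\ln t$ — gives
$$\frac{d^{2}J}{da^{2}} = \int_{0}^{1} 4 t^{a} \log{\left(t \right)}^{2} \, dt = \frac{8}{\left(a + 1\right)^{3}},$$
and the integrand here is exactly the target integrand, so $I = \frac{8}{\left(a + 1\right)^{3}}$.

Setting $a = 2$:
$$I = \frac{8}{27}.$$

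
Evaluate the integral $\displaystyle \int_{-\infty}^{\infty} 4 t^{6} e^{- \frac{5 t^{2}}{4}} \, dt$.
$\frac{192 \sqrt{5} \sqrt{\pi}}{125}$

Start from the elementary integral
$$J(a) = \int_{-\infty}^{\infty} 4 e^{- a t^{2}} \, dt = \frac{4 \sqrt{\pi}}{\sqrt{a}}.$$

Differentiating under the integral sign brings down a factor of $(-t^2)$:
$$\frac{dJ}{da} = \int_{-\infty}^{\infty} - 4 t^{2} e^{- a t^{2}} \, dt = - \frac{2 \sqrt{\pi}}{a^{\frac{3}{2}}}.$$

Repeating $3$ times in total — each differentiation brings down another $(-t^2)$ — gives
$$\frac{d^{3}J}{da^{3}} = \int_{-\infty}^{\infty} - 4 t^{6} e^{- a t^{2}} \, dt = - \frac{15 \sqrt{\pi}}{2 a^{\frac{7}{2}}},$$
and the integrand here is $(-1)^{3}$ times the target integrand, so $I = (-1)^{3}\,\frac{d^{3}J}{da^{3}} = \frac{15 \sqrt{\pi}}{2 a^{\frac{7}{2}}}$.

Setting $a = \frac{5}{4}$:
$$I = \frac{192 \sqrt{5} \sqrt{\pi}}{125}.$$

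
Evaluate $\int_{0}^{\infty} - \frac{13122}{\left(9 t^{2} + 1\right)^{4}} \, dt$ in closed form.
$- \frac{10935 \pi}{16}$

Begin with the known result
$$J(a) = \int_{0}^{\infty} - \frac{2}{a^{2} + t^{2}} \, dt = - \frac{\pi}{a}.$$

Differentiating under the integral sign with respect to $a$,
$$\frac{dJ}{da} = \int_{0}^{\infty} \frac{4 a}{\left(a^{2} + t^{2}\right)^{2}} \, dt = \frac{\pi}{a^{2}},$$
so $\int_{0}^{\infty} - \frac{2}{\left(a^{2} + t^{2}\right)^{2}} \, dt = - \frac{\pi}{2 a^{3}}$.

Repeating — each differentiation of $1/(t^2+a^2)^j$ produces $-2ja/(t^2+a^2)^{j+1}$ — and dividing through by $-2ja$ at each step yields, after $3$ differentiations in total,
$$\int_{0}^{\infty} - \frac{2}{\left(a^{2} + t^{2}\right)^{4}} \, dt = - \frac{5 \pi}{16 a^{7}}.$$

Setting $a = \frac{1}{3}$:
$$I = - \frac{10935 \pi}{16}.$$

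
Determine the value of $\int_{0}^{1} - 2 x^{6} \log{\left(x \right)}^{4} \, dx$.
$- \frac{48}{16807}$

Consider the simpler parametrised integral
$$J(a) = \int_{0}^{1} - 2 x^{a} \, dx = - \frac{2}{a + 1}.$$

Differentiating under the integral sign brings down a factor of $\ln x$:
$$\frac{dJ}{da} = \int_{0}^{1} - 2 x^{a} \log{\left(x \right)} \, dx = \frac{2}{\left(a + 1\right)^{2}}.$$

Repeating $4$ times in total — each differentiation brings down another $\ln x$ — gives
$$\frac{d^{4}J}{da^{4}} = \int_{0}^{1} - 2 x^{a} \log{\left(x \right)}^{4} \, dx = - \frac{48}{\left(a + 1\right)^{5}},$$
and the integrand here is exactly the target integrand, so $I = - \frac{48}{\left(a + 1\right)^{5}}$.

Setting $a = 6$:
$$I = - \frac{48}{16807}.$$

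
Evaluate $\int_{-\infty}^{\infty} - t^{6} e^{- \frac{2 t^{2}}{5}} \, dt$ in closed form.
$- \frac{1875 \sqrt{10} \sqrt{\pi}}{128}$

Start from the elementary integral
$$J(a) = \int_{-\infty}^{\infty} - e^{- a t^{2}} \, dt = - \frac{\sqrt{\pi}}{\sqrt{a}}.$$

Differentiating under the integral sign brings down a factor of $(-t^2)$:
$$\frac{dJ}{da} = \int_{-\infty}^{\infty} t^{2} e^{- a t^{2}} \, dt = \frac{\sqrt{\pi}}{2 a^{\frac{3}{2}}}.$$

Repeating $3$ times in total — each differentiation brings down another $(-t^2)$ — gives
$$\frac{d^{3}J}{da^{3}} = \int_{-\infty}^{\infty} t^{6} e^{- a t^{2}} \, dt = \frac{15 \sqrt{\pi}}{8 a^{\frac{7}{2}}},$$
and the integrand here is $(-1)^{3}$ times the target integrand, so $I = (-1)^{3}\,\frac{d^{3}J}{da^{3}} = - \frac{15 \sqrt{\pi}}{8 a^{\frac{7}{2}}}$.

Setting $a = \frac{2}{5}$:
$$I = - \frac{1875 \sqrt{10} \sqrt{\pi}}{128}.$$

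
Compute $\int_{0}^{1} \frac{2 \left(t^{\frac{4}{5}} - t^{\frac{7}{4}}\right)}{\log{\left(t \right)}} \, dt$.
$\log{\left(\frac{1296}{3025} \right)}$

Consider the one-parameter family: let $I(a) = \int_{0}^{1} \frac{2 \left(- t^{\frac{7}{4}} + t^{a}\right)}{\log{\left(t \right)}} \, dt$.

Since $\dfrac{\partial}{\partial a}\,t^{a} = t^{a} \ln t$, the $\ln t$ in the denominator cancels and
$$\frac{dI}{da} = \int_{0}^{1} 2 t^{a} \, dt = 2 \left[\frac{t^{a+1}}{a+1}\right]_0^1 = \frac{2}{a + 1}.$$

Integrating with respect to $a$ gives $I(a) = \log{\left(\frac{16 \left(a + 1\right)^{2}}{121} \right)} + C$.

At $a = \frac{7}{4}$ the integrand is identically $0$, so $I(\frac{7}{4}) = 0$. The closed form gives $0$, hence $C = 0$.

Setting $a = \frac{4}{5}$:
$$I = \log{\left(\frac{1296}{3025} \right)}.$$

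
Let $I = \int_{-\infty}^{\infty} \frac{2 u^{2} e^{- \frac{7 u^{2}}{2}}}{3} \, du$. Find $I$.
$\frac{2 \sqrt{14} \sqrt{\pi}}{147}$

Begin with the known integral
$$J(a) = \int_{-\infty}^{\infty} \frac{2 e^{- a u^{2}}}{3} \, du = \frac{2 \sqrt{\pi}}{3 \sqrt{a}}.$$

Differentiating under the integral sign brings down a factor of $(-u^2)$:
$$\frac{dJ}{da} = \int_{-\infty}^{\infty} - \frac{2 u^{2} e^{- a u^{2}}}{3} \, du = - \frac{\sqrt{\pi}}{3 a^{\frac{3}{2}}}.$$

The integral on the left is $-I$, so $I = \frac{\sqrt{\pi}}{3 a^{\frac{3}{2}}}$.

Setting $a = \frac{7}{2}$:
$$I = \frac{2 \sqrt{14} \sqrt{\pi}}{147}.$$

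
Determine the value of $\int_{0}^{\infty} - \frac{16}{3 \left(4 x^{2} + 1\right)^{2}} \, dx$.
$- \frac{2 \pi}{3}$

Recall the elementary integral
$$J(a) = \int_{0}^{\infty} - \frac{1}{3 \left(a^{2} + x^{2}\right)} \, dx = - \frac{\pi}{6 a}.$$

Differentiating under the integral sign with respect to $a$,
$$\frac{dJ}{da} = \int_{0}^{\infty} \frac{2 a}{3 \left(a^{2} + x^{2}\right)^{2}} \, dx = \frac{\pi}{6 a^{2}},$$
so $\int_{0}^{\infty} - \frac{1}{3 \left(a^{2} + x^{2}\right)^{2}} \, dx = - \frac{\pi}{12 a^{3}}$.

Setting $a = \frac{1}{2}$:
$$I = - \frac{2 \pi}{3}.$$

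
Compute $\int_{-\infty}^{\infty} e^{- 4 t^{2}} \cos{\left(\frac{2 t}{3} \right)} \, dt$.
$\frac{\sqrt{\pi}}{2 e^{\frac{1}{36}}}$

Let $b$ denote the cosine frequency and define $I(b) = \int_{-\infty}^{\infty} e^{- 4 t^{2}} \cos{\left(b t \right)} \, dt$.

Differentiating under the integral sign,
$$I'(b) = \int_{-\infty}^{\infty} - t e^{- 4 t^{2}} \sin{\left(b t \right)} \, dt.$$

Integrate $\int_{-\infty}^{\infty} t \sin(b t)\, e^{- 4 t^{2}}\, dt$ by parts with $u = \sin(b t)$ and $dv = t\, e^{- 4 t^{2}}\, dt$, giving $v = - \frac{e^{- 4 t^{2}}}{8}$. The boundary term vanishes and
$$\int_{-\infty}^{\infty} t \sin(b t)\, e^{- 4 t^{2}}\, dt = \frac{b}{8} \int_{-\infty}^{\infty} \cos(b t)\, e^{- 4 t^{2}}\, dt,$$
so $I'(b) = - \frac{b}{8}\, I(b)$.

This is a separable first-order ODE; solving with the initial condition $I(0) = \int_{-\infty}^{\infty} e^{- 4 t^{2}}\,dt = \frac{\sqrt{\pi}}{2}$ gives
$$I(b) = \frac{\sqrt{\pi} e^{- \frac{b^{2}}{16}}}{2}.$$

Setting $b = \frac{2}{3}$:
$$I = \frac{\sqrt{\pi}}{2 e^{\frac{1}{36}}}.$$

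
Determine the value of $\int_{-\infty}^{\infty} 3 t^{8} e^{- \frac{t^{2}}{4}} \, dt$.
$10080 \sqrt{\pi}$

Start from the elementary integral
$$J(a) = \int_{-\infty}^{\infty} 3 e^{- a t^{2}} \, dt = \frac{3 \sqrt{\pi}}{\sqrt{a}}.$$

Differentiating under the integral sign brings down a factor of $(-t^2)$:
$$\frac{dJ}{da} = \int_{-\infty}^{\infty} - 3 t^{2} e^{- a t^{2}} \, dt = - \frac{3 \sqrt{\pi}}{2 a^{\frac{3}{2}}}.$$

Repeating $4$ times in total — each differentiation brings down another $(-t^2)$ — gives
$$\frac{d^{4}J}{da^{4}} = \int_{-\infty}^{\infty} 3 t^{8} e^{- a t^{2}} \, dt = \frac{315 \sqrt{\pi}}{16 a^{\frac{9}{2}}},$$
and the integrand here is exactly the target integrand, so $I = \frac{315 \sqrt{\pi}}{16 a^{\frac{9}{2}}}$.

Setting $a = \frac{1}{4}$:
$$I = 10080 \sqrt{\pi}.$$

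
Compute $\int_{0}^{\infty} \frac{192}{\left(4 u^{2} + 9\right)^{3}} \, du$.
$\frac{2 \pi}{27}$

Begin with the known result
$$J(a) = \int_{0}^{\infty} \frac{3}{a^{2} + u^{2}} \, du = \frac{3 \pi}{2 a}.$$

Differentiating under the integral sign with respect to $a$,
$$\frac{dJ}{da} = \int_{0}^{\infty} - \frac{6 a}{\left(a^{2} + u^{2}\right)^{2}} \, du = - \frac{3 \pi}{2 a^{2}},$$
so $\int_{0}^{\infty} \frac{3}{\left(a^{2} + u^{2}\right)^{2}} \, du = \frac{3 \pi}{4 a^{3}}$.

Repeating — each differentiation of $1/(u^2+a^2)^j$ produces $-2ja/(u^2+a^2)^{j+1}$ — and dividing through by $-2ja$ at each step yields, after $2$ differentiations in total,
$$\int_{0}^{\infty} \frac{3}{\left(a^{2} + u^{2}\right)^{3}} \, du = \frac{9 \pi}{16 a^{5}}.$$

Setting $a = \frac{3}{2}$:
$$I = \frac{2 \pi}{27}.$$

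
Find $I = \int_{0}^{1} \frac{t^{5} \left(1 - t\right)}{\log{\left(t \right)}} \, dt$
$\log{\left(\frac{6}{7} \right)}$

Replace the exponent $5$ by a parameter $a$: let $I(a) = \int_{0}^{1} \frac{- t^{6} + t^{a}}{\log{\left(t \right)}} \, dt$.

Since $\dfrac{\partial}{\partial a}\,t^{a} = t^{a} \ln t$, the $\ln t$ in the denominator cancels and
$$\frac{dI}{da} = \int_{0}^{1} t^{a} \, dt = \left[\frac{t^{a+1}}{a+1}\right]_0^1 = \frac{1}{a + 1}.$$

Integrating with respect to $a$ gives $I(a) = \log{\left(\frac{a}{7} + \frac{1}{7} \right)} + C$.

At $a = 6$ the integrand is identically $0$, so $I(6) = 0$. The closed form gives $0$, hence $C = 0$.

Setting $a = 5$:
$$I = \log{\left(\frac{6}{7} \right)}.$$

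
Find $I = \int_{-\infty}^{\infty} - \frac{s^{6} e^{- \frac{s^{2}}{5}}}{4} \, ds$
$- \frac{1875 \sqrt{5} \sqrt{\pi}}{32}$

Begin with the known integral
$$J(a) = \int_{-\infty}^{\infty} - \frac{e^{- a s^{2}}}{4} \, ds = - \frac{\sqrt{\pi}}{4 \sqrt{a}}.$$

Differentiating under the integral sign brings down a factor of $(-s^2)$:
$$\frac{dJ}{da} = \int_{-\infty}^{\infty} \frac{s^{2} e^{- a s^{2}}}{4} \, ds = \frac{\sqrt{\pi}}{8 a^{\frac{3}{2}}}.$$

Repeating $3$ times in total — each differentiation brings down another $(-s^2)$ — gives
$$\frac{d^{3}J}{da^{3}} = \int_{-\infty}^{\infty} \frac{s^{6} e^{- a s^{2}}}{4} \, ds = \frac{15 \sqrt{\pi}}{32 a^{\frac{7}{2}}},$$
and the integrand here is $(-1)^{3}$ times the target integrand, so $I = (-1)^{3}\,\frac{d^{3}J}{da^{3}} = - \frac{15 \sqrt{\pi}}{32 a^{\frac{7}{2}}}$.

Setting $a = \frac{1}{5}$:
$$I = - \frac{1875 \sqrt{5} \sqrt{\pi}}{32}.$$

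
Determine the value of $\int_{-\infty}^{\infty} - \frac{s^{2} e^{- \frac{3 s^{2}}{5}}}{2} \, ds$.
$- \frac{5 \sqrt{15} \sqrt{\pi}}{36}$

Start from the elementary integral
$$J(a) = \int_{-\infty}^{\infty} - \frac{e^{- a s^{2}}}{2} \, ds = - \frac{\sqrt{\pi}}{2 \sqrt{a}}.$$

Differentiating under the integral sign brings down a factor of $(-s^2)$:
$$\frac{dJ}{da} = \int_{-\infty}^{\infty} \frac{s^{2} e^{- a s^{2}}}{2} \, ds = \frac{\sqrt{\pi}}{4 a^{\frac{3}{2}}}.$$

The integral on the left is $-I$, so $I = - \frac{\sqrt{\pi}}{4 a^{\frac{3}{2}}}$.

Setting $a = \frac{3}{5}$:
$$I = - \frac{5 \sqrt{15} \sqrt{\pi}}{36}.$$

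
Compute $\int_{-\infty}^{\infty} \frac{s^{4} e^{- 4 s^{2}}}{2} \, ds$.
$\frac{3 \sqrt{\pi}}{256}$

Consider the simpler parametrised integral
$$J(a) = \int_{-\infty}^{\infty} \frac{e^{- a s^{2}}}{2} \, ds = \frac{\sqrt{\pi}}{2 \sqrt{a}}.$$

Differentiating under the integral sign brings down a factor of $(-s^2)$:
$$\frac{dJ}{da} = \int_{-\infty}^{\infty} - \frac{s^{2} e^{- a s^{2}}}{2} \, ds = - \frac{\sqrt{\pi}}{4 a^{\frac{3}{2}}}.$$

Repeating twice in total — each differentiation brings down another $(-s^2)$ — gives
$$\frac{d^{2}J}{da^{2}} = \int_{-\infty}^{\infty} \frac{s^{4} e^{- a s^{2}}}{2} \, ds = \frac{3 \sqrt{\pi}}{8 a^{\frac{5}{2}}},$$
and the integrand here is exactly the target integrand, so $I = \frac{3 \sqrt{\pi}}{8 a^{\frac{5}{2}}}$.

Setting $a = 4$:
$$I = \frac{3 \sqrt{\pi}}{256}.$$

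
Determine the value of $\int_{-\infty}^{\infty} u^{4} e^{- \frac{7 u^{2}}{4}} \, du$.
$\frac{24 \sqrt{7} \sqrt{\pi}}{343}$

Start from the elementary integral
$$J(a) = \int_{-\infty}^{\infty} e^{- a u^{2}} \, du = \frac{\sqrt{\pi}}{\sqrt{a}}.$$

Differentiating under the integral sign brings down a factor of $(-u^2)$:
$$\frac{dJ}{da} = \int_{-\infty}^{\infty} - u^{2} e^{- a u^{2}} \, du = - \frac{\sqrt{\pi}}{2 a^{\frac{3}{2}}}.$$

Repeating twice in total — each differentiation brings down another $(-u^2)$ — gives
$$\frac{d^{2}J}{da^{2}} = \int_{-\infty}^{\infty} u^{4} e^{- a u^{2}} \, du = \frac{3 \sqrt{\pi}}{4 a^{\frac{5}{2}}},$$
and the integrand here is exactly the target integrand, so $I = \frac{3 \sqrt{\pi}}{4 a^{\frac{5}{2}}}$.

Setting $a = \frac{7}{4}$:
$$I = \frac{24 \sqrt{7} \sqrt{\pi}}{343}.$$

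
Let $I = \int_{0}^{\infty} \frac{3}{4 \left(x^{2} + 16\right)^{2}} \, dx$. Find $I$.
$\frac{3 \pi}{1024}$

Begin with the known result
$$J(a) = \int_{0}^{\infty} \frac{3}{4 \left(a^{2} + x^{2}\right)} \, dx = \frac{3 \pi}{8 a}.$$

Differentiating under the integral sign with respect to $a$,
$$\frac{dJ}{da} = \int_{0}^{\infty} - \frac{3 a}{2 \left(a^{2} + x^{2}\right)^{2}} \, dx = - \frac{3 \pi}{8 a^{2}},$$
so $\int_{0}^{\infty} \frac{3}{4 \left(a^{2} + x^{2}\right)^{2}} \, dx = \frac{3 \pi}{16 a^{3}}$.

Setting $a = 4$:
$$I = \frac{3 \pi}{1024}.$$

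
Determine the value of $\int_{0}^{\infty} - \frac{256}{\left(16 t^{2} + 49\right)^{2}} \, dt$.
$- \frac{16 \pi}{343}$

Begin with the known result
$$J(a) = \int_{0}^{\infty} - \frac{1}{a^{2} + t^{2}} \, dt = - \frac{\pi}{2 a}.$$

Differentiating under the integral sign with respect to $a$,
$$\frac{dJ}{da} = \int_{0}^{\infty} \frac{2 a}{\left(a^{2} + t^{2}\right)^{2}} \, dt = \frac{\pi}{2 a^{2}},$$
so $\int_{0}^{\infty} - \frac{1}{\left(a^{2} + t^{2}\right)^{2}} \, dt = - \frac{\pi}{4 a^{3}}$.

Setting $a = \frac{7}{4}$:
$$I = - \frac{16 \pi}{343}.$$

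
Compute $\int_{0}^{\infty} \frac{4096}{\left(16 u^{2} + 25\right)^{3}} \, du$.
$\frac{192 \pi}{3125}$

Begin with the known result
$$J(a) = \int_{0}^{\infty} \frac{1}{a^{2} + u^{2}} \, du = \frac{\pi}{2 a}.$$

Differentiating under the integral sign with respect to $a$,
$$\frac{dJ}{da} = \int_{0}^{\infty} - \frac{2 a}{\left(a^{2} + u^{2}\right)^{2}} \, du = - \frac{\pi}{2 a^{2}},$$
so $\int_{0}^{\infty} \frac{1}{\left(a^{2} + u^{2}\right)^{2}} \, du = \frac{\pi}{4 a^{3}}$.

Repeating — each differentiation of $1/(u^2+a^2)^j$ produces $-2ja/(u^2+a^2)^{j+1}$ — and dividing through by $-2ja$ at each step yields, after $2$ differentiations in total,
$$\int_{0}^{\infty} \frac{1}{\left(a^{2} + u^{2}\right)^{3}} \, du = \frac{3 \pi}{16 a^{5}}.$$

Setting $a = \frac{5}{4}$:
$$I = \frac{192 \pi}{3125}.$$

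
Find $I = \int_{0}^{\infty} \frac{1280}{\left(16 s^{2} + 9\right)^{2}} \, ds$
$\frac{80 \pi}{27}$

Start from the standard arctangent integral
$$J(a) = \int_{0}^{\infty} \frac{5}{a^{2} + s^{2}} \, ds = \frac{5 \pi}{2 a}.$$

Differentiating under the integral sign with respect to $a$,
$$\frac{dJ}{da} = \int_{0}^{\infty} - \frac{10 a}{\left(a^{2} + s^{2}\right)^{2}} \, ds = - \frac{5 \pi}{2 a^{2}},$$
so $\int_{0}^{\infty} \frac{5}{\left(a^{2} + s^{2}\right)^{2}} \, ds = \frac{5 \pi}{4 a^{3}}$.

Setting $a = \frac{3}{4}$:
$$I = \frac{80 \pi}{27}.$$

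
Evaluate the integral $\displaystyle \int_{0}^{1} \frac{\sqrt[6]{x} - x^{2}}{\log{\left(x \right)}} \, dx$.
$\log{\left(\frac{7}{18} \right)}$

Consider the one-parameter family: let $I(a) = \int_{0}^{1} \frac{- x^{2} + x^{a}}{\log{\left(x \right)}} \, dx$.

Since $\dfrac{\partial}{\partial a}\,x^{a} = x^{a} \ln x$, the $\ln x$ in the denominator cancels and
$$\frac{dI}{da} = \int_{0}^{1} x^{a} \, dx = \left[\frac{x^{a+1}}{a+1}\right]_0^1 = \frac{1}{a + 1}.$$

Integrating with respect to $a$ gives $I(a) = \log{\left(\frac{a}{3} + \frac{1}{3} \right)} + C$.

At $a = 2$ the integrand is identically $0$, so $I(2) = 0$. The closed form gives $0$, hence $C = 0$.

Setting $a = \frac{1}{6}$:
$$I = \log{\left(\frac{7}{18} \right)}.$$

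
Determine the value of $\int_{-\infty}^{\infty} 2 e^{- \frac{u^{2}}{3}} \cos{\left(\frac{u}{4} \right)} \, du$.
$\frac{2 \sqrt{3} \sqrt{\pi}}{e^{\frac{3}{64}}}$

Let $b$ denote the cosine frequency and define $I(b) = \int_{-\infty}^{\infty} 2 e^{- \frac{u^{2}}{3}} \cos{\left(b u \right)} \, du$.

Differentiating under the integral sign,
$$I'(b) = \int_{-\infty}^{\infty} - 2 u e^{- \frac{u^{2}}{3}} \sin{\left(b u \right)} \, du.$$

Integrate $\int_{-\infty}^{\infty} u \sin(b u)\, e^{- \frac{u^{2}}{3}}\, du$ by parts with $w = \sin(b u)$ and $dv = u\, e^{- \frac{u^{2}}{3}}\, du$, giving $v = - \frac{3 e^{- \frac{u^{2}}{3}}}{2}$. The boundary term vanishes and
$$\int_{-\infty}^{\infty} u \sin(b u)\, e^{- \frac{u^{2}}{3}}\, du = \frac{3 b}{2} \int_{-\infty}^{\infty} \cos(b u)\, e^{- \frac{u^{2}}{3}}\, du,$$
so $I'(b) = - \frac{3 b}{2}\, I(b)$.

This is a separable first-order ODE; solving with the initial condition $I(0) = \int_{-\infty}^{\infty} 2 e^{- \frac{u^{2}}{3}}\,du = 2 \sqrt{3} \sqrt{\pi}$ gives
$$I(b) = 2 \sqrt{3} \sqrt{\pi} e^{- \frac{3 b^{2}}{4}}.$$

Setting $b = \frac{1}{4}$:
$$I = \frac{2 \sqrt{3} \sqrt{\pi}}{e^{\frac{3}{64}}}.$$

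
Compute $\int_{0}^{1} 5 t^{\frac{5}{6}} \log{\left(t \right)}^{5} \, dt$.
$- \frac{27993600}{1771561}$

Consider the simpler parametrised integral
$$J(a) = \int_{0}^{1} 5 t^{a} \, dt = \frac{5}{a + 1}.$$

Differentiating under the integral sign brings down a factor of $\ln t$:
$$\frac{dJ}{da} = \int_{0}^{1} 5 t^{a} \log{\left(t \right)} \, dt = - \frac{5}{\left(a + 1\right)^{2}}.$$

Repeating $5$ times in total — each differentiation brings down another $\ln t$ — gives
$$\frac{d^{5}J}{da^{5}} = \int_{0}^{1} 5 t^{a} \log{\left(t \right)}^{5} \, dt = - \frac{600}{\left(a + 1\right)^{6}},$$
and the integrand here is exactly the target integrand, so $I = - \frac{600}{\left(a + 1\right)^{6}}$.

Setting $a = \frac{5}{6}$:
$$I = - \frac{27993600}{1771561}.$$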